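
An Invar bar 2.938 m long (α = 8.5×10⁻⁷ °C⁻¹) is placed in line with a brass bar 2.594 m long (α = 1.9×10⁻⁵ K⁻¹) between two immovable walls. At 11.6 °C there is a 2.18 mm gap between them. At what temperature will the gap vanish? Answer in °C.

T = 53.7 °C

Gap closes when ΔL₁ + ΔL₂ = 2.18 mm = 2.18×10⁻³ m
(α₁L₁ + α₂L₂)ΔT = g
α₁L₁ + α₂L₂ = 8.5×10⁻⁷×2.938 + 1.9×10⁻⁵×2.594 = 5.17833×10⁻⁵ m/K
ΔT = 2.18×10⁻³ / 5.17833×10⁻⁵ = 42.099 K
T = 11.6 + 42.099 = 53.699 °C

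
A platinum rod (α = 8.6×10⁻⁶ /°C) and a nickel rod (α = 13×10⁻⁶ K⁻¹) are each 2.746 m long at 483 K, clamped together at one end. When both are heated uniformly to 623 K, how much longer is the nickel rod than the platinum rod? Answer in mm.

1.69 mm

ΔT = 140 K
platinum: ΔL = 8.6×10⁻⁶ × 2.746 m × 140 = 3.3062×10⁻³ m = 3.3062 mm
nickel: ΔL = 13×10⁻⁶ × 2.746 m × 140 = 4.9977×10⁻³ m = 4.9977 mm
difference = 4.9977 − 3.3062 = 1.6915 mm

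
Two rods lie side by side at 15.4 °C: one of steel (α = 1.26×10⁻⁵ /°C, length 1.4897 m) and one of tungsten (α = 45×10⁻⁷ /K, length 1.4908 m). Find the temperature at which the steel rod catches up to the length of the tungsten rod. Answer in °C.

T = 106.6 °C

L₁(1 + α₁ΔT) = L₂(1 + α₂ΔT) ⇒ ΔT = (L₂ − L₁)/(α₁L₁ − α₂L₂)
L₂ − L₁ = 1.4908 − 1.4897 = 1.10×10⁻³ m
α₁L₁ − α₂L₂ = 1.26×10⁻⁵×1.4897 − 45×10⁻⁷×1.4908 = 1.206162×10⁻⁵ m/K
ΔT = 1.10×10⁻³ / 1.206162×10⁻⁵ = 91.198 K
T = 15.4 + 91.198 = 106.598 °C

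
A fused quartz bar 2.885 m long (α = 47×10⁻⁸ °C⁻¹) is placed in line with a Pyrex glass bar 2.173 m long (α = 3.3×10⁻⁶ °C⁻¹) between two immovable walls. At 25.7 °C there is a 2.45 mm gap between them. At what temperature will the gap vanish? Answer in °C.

T = 313 °C

α₁L₁ = 1.35595×10⁻⁶ m/K, α₂L₂ = 7.1709×10⁻⁶ m/K → total 8.52685×10⁻⁶ m/K
ΔT = g/(α₁L₁+α₂L₂) = 2.45×10⁻³ / 8.52685×10⁻⁶ = 287.33 K
T = 25.7 + 287.33 = 313.03 °C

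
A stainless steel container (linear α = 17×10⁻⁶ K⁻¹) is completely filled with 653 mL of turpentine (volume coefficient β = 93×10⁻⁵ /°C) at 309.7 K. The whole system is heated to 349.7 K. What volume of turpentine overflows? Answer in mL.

23.0 mL

The container also expands: β_container ≈ 3α = 5.1×10⁻⁵ /K
Net overflow = V₀(β_liq − 3α_cont)ΔT
β − 3α = 9.30×10⁻⁴ − 5.1×10⁻⁵ = 8.79×10⁻⁴ /K; ΔT = 40.0 K
ΔV = 653 × 8.79×10⁻⁴ × 40.0 = 23.0 mL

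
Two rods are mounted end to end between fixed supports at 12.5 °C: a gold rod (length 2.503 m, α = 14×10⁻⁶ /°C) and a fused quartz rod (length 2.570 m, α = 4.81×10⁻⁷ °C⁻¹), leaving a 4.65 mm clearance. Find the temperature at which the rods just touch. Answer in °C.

Gap closes when ΔL₁ + ΔL₂ = 4.65 mm = 4.65×10⁻³ m
(α₁L₁ + α₂L₂)ΔT = g
α₁L₁ + α₂L₂ = 14×10⁻⁶×2.503 + 4.81×10⁻⁷×2.570 = 3.627817×10⁻⁵ m/K
ΔT = 4.65×10⁻³ / 3.627817×10⁻⁵ = 128.18 K
T = 12.5 + 128.18 = 140.68 °C

T = 141 °C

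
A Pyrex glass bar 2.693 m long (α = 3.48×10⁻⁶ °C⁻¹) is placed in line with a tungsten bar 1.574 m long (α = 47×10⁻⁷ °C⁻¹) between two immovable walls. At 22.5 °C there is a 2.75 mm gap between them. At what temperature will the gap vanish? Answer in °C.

α₁L₁ = 9.37164×10⁻⁶ m/K, α₂L₂ = 7.3978×10⁻⁶ m/K → total 1.676944×10⁻⁵ m/K
ΔT = g/(α₁L₁+α₂L₂) = 2.75×10⁻³ / 1.676944×10⁻⁵ = 163.99 K
T = 22.5 + 163.99 = 186.49 °C

T = 186 °C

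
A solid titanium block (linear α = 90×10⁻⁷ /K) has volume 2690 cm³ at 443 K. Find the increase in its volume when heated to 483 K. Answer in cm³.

Isotropic solid: β ≈ 3α = 2.7×10⁻⁵ /K; ΔT = 40 K
ΔV = 3αV₀ΔT = 3(90×10⁻⁷)(2690)(40) = 2.91 cm³

ΔV = 2.91 cm³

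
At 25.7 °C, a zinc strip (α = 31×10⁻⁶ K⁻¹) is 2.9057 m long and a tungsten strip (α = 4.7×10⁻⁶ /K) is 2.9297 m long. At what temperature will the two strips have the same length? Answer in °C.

L₁(1 + α₁ΔT) = L₂(1 + α₂ΔT) ⇒ ΔT = (L₂ − L₁)/(α₁L₁ − α₂L₂)
L₂ − L₁ = 2.9297 − 2.9057 = 2.40×10⁻² m
α₁L₁ − α₂L₂ = 31×10⁻⁶×2.9057 − 4.7×10⁻⁶×2.9297 = 7.630711×10⁻⁵ m/K
ΔT = 2.40×10⁻² / 7.630711×10⁻⁵ = 314.519 K
T = 25.7 + 314.519 = 340.219 °C

T = 340.2 °C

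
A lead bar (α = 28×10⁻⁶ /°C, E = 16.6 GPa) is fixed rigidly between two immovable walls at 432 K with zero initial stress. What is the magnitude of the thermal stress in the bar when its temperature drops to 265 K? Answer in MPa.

σ = 77.6 MPa

Fully constrained: the free strain ε = αΔT is blocked, so σ = Eε = EαΔT.
|ΔT| = 167 K
σ = 16.6×10⁹ × 28×10⁻⁶ × 167 = 7.76×10⁷ Pa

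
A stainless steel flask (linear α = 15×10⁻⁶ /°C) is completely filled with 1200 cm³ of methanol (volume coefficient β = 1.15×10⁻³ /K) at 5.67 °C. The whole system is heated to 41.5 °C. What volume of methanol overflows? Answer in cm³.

47.5 cm³

The flask also expands: β_container ≈ 3α = 4.5×10⁻⁵ /K
Net overflow = V₀(β_liq − 3α_cont)ΔT
β − 3α = 1.15×10⁻³ − 4.5×10⁻⁵ = 1.105×10⁻³ /K; ΔT = 35.83 K
ΔV = 1200 × 1.105×10⁻³ × 35.83 = 47.5 cm³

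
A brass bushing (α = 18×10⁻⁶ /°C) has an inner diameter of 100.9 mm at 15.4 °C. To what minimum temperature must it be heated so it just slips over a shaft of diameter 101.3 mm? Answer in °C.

Required Δd = 101.3 − 100.9 = 0.4 mm
Δd = αd₀ΔT ⇒ ΔT = Δd/(αd₀) = 0.4 / (18×10⁻⁶ × 100.9) = 220.24 K
T_min = 15.4 + 220.24 = 235.64 °C

T = 236 °C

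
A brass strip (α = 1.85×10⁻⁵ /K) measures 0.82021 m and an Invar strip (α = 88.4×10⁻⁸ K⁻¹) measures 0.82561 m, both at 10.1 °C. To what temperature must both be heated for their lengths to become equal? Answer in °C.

T = 384.0 °C

Equal length when α₁L₁ΔT − α₂L₂ΔT = L₂ − L₁ = 5.40×10⁻³ m
α₁L₁ = 1.5173885×10⁻⁵, α₂L₂ = 7.2983924×10⁻⁷ → Δ(αL) = 1.444404576×10⁻⁵ m/K
ΔT = 5.40×10⁻³ / 1.444404576×10⁻⁵ = 373.856 K, so T = 10.1 + 373.856 = 383.956 °C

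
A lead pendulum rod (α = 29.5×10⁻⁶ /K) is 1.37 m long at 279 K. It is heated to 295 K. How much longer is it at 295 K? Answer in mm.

ΔL = 0.647 mm

|ΔT| = |295 − 279| = 16 K
ΔL = αL₀ΔT = (29.5×10⁻⁶)(1.37)(16) = 6.47×10⁻⁴ m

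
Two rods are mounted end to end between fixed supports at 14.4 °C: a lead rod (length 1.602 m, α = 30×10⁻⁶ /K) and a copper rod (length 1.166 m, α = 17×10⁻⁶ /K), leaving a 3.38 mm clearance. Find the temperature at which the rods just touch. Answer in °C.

Gap closes when ΔL₁ + ΔL₂ = 3.38 mm = 3.38×10⁻³ m
(α₁L₁ + α₂L₂)ΔT = g
α₁L₁ + α₂L₂ = 30×10⁻⁶×1.602 + 17×10⁻⁶×1.166 = 6.7882×10⁻⁵ m/K
ΔT = 3.38×10⁻³ / 6.7882×10⁻⁵ = 49.792 K
T = 14.4 + 49.792 = 64.192 °C

T = 64.2 °C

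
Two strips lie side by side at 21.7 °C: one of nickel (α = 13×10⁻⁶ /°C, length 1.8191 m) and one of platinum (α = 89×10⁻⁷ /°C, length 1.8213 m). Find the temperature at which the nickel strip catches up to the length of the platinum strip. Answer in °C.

T = 317.4 °C

Equal length when α₁L₁ΔT − α₂L₂ΔT = L₂ − L₁ = 2.20×10⁻³ m
α₁L₁ = 2.36483×10⁻⁵, α₂L₂ = 1.620957×10⁻⁵ → Δ(αL) = 7.43873×10⁻⁶ m/K
ΔT = 2.20×10⁻³ / 7.43873×10⁻⁶ = 295.749 K, so T = 21.7 + 295.749 = 317.449 °C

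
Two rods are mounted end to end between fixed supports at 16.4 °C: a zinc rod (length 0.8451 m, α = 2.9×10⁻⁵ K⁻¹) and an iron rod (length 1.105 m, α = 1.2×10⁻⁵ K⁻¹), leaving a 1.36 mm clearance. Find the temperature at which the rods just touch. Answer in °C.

Gap closes when ΔL₁ + ΔL₂ = 1.36 mm = 1.36×10⁻³ m
(α₁L₁ + α₂L₂)ΔT = g
α₁L₁ + α₂L₂ = 2.9×10⁻⁵×0.8451 + 1.2×10⁻⁵×1.105 = 3.77679×10⁻⁵ m/K
ΔT = 1.36×10⁻³ / 3.77679×10⁻⁵ = 36.009 K
T = 16.4 + 36.009 = 52.409 °C

T = 52.4 °C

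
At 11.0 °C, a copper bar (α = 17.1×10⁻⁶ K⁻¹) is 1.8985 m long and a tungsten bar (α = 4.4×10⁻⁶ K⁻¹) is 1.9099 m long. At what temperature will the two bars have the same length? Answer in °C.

Equal length when α₁L₁ΔT − α₂L₂ΔT = L₂ − L₁ = 1.14×10⁻² m
α₁L₁ = 3.246435×10⁻⁵, α₂L₂ = 8.40356×10⁻⁶ → Δ(αL) = 2.406079×10⁻⁵ m/K
ΔT = 1.14×10⁻² / 2.406079×10⁻⁵ = 473.800 K, so T = 11.0 + 473.800 = 484.800 °C

T = 484.8 °C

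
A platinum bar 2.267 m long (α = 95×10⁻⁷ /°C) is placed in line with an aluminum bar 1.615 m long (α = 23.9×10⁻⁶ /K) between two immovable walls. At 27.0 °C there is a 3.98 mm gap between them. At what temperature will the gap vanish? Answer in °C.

T = 93.2 °C

Gap closes when ΔL₁ + ΔL₂ = 3.98 mm = 3.98×10⁻³ m
(α₁L₁ + α₂L₂)ΔT = g
α₁L₁ + α₂L₂ = 95×10⁻⁷×2.267 + 23.9×10⁻⁶×1.615 = 6.0135×10⁻⁵ m/K
ΔT = 3.98×10⁻³ / 6.0135×10⁻⁵ = 66.184 K
T = 27.0 + 66.184 = 93.184 °C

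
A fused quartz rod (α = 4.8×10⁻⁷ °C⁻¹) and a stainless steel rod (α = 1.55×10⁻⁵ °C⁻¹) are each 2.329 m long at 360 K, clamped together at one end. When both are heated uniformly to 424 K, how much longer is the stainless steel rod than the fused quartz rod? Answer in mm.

2.24 mm

ΔT = 64 K
fused quartz: ΔL = 4.8×10⁻⁷ × 2.329 m × 64 = 7.1547×10⁻⁵ m = 0.071547 mm
stainless steel: ΔL = 1.55×10⁻⁵ × 2.329 m × 64 = 2.3104×10⁻³ m = 2.3104 mm
difference = 2.3104 − 0.071547 = 2.238853 mm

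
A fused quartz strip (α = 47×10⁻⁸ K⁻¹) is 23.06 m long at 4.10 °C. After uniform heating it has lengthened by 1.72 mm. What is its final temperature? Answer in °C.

ΔL = αL₀ΔT ⇒ ΔT = ΔL / (αL₀)
ΔT = 1.72×10⁻³ m / (47×10⁻⁸ × 23.06 m) = 158.70 K
T = 4.10 + 158.70 = 162.80 °C

T = 163 °C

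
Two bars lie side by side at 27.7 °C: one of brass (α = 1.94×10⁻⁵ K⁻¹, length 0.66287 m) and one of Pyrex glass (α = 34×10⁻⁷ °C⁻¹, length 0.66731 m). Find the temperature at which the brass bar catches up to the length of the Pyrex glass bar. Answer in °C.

T = 446.9 °C

L₁(1 + α₁ΔT) = L₂(1 + α₂ΔT) ⇒ ΔT = (L₂ − L₁)/(α₁L₁ − α₂L₂)
L₂ − L₁ = 0.66731 − 0.66287 = 4.44×10⁻³ m
α₁L₁ − α₂L₂ = 1.94×10⁻⁵×0.66287 − 34×10⁻⁷×0.66731 = 1.0590824×10⁻⁵ m/K
ΔT = 4.44×10⁻³ / 1.0590824×10⁻⁵ = 419.231 K
T = 27.7 + 419.231 = 446.931 °C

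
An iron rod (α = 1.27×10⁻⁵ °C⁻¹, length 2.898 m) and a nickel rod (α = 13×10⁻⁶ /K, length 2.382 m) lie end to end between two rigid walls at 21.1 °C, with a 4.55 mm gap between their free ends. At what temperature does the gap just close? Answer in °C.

T = 88.2 °C

Gap closes when ΔL₁ + ΔL₂ = 4.55 mm = 4.55×10⁻³ m
(α₁L₁ + α₂L₂)ΔT = g
α₁L₁ + α₂L₂ = 1.27×10⁻⁵×2.898 + 13×10⁻⁶×2.382 = 6.77706×10⁻⁵ m/K
ΔT = 4.55×10⁻³ / 6.77706×10⁻⁵ = 67.138 K
T = 21.1 + 67.138 = 88.238 °C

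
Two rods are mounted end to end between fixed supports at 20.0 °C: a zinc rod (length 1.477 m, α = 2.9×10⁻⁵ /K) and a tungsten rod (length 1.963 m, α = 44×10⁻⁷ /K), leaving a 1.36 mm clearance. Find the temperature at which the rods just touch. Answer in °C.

Gap closes when ΔL₁ + ΔL₂ = 1.36 mm = 1.36×10⁻³ m
(α₁L₁ + α₂L₂)ΔT = g
α₁L₁ + α₂L₂ = 2.9×10⁻⁵×1.477 + 44×10⁻⁷×1.963 = 5.14702×10⁻⁵ m/K
ΔT = 1.36×10⁻³ / 5.14702×10⁻⁵ = 26.423 K
T = 20.0 + 26.423 = 46.423 °C

T = 46.4 °C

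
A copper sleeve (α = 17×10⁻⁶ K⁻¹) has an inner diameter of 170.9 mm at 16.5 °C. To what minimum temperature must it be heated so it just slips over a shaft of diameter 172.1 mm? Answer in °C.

Required Δd = 172.1 − 170.9 = 1.2 mm
Δd = αd₀ΔT ⇒ ΔT = Δd/(αd₀) = 1.2 / (17×10⁻⁶ × 170.9) = 413.04 K
T_min = 16.5 + 413.04 = 429.54 °C

T = 430 °C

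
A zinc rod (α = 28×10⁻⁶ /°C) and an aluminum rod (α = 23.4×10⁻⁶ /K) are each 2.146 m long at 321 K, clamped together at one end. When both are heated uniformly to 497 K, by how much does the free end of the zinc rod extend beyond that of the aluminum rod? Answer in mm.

1.74 mm

ΔT = 176 K
zinc: ΔL = 28×10⁻⁶ × 2.146 m × 176 = 1.0575×10⁻² m = 10.575 mm
aluminum: ΔL = 23.4×10⁻⁶ × 2.146 m × 176 = 8.8381×10⁻³ m = 8.8381 mm
difference = 10.575 − 8.8381 = 1.7369 mm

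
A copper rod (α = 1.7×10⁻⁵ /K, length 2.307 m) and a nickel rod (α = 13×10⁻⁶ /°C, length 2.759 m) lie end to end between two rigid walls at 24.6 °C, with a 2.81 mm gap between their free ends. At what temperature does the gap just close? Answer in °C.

T = 62.0 °C

α₁L₁ = 3.9219×10⁻⁵ m/K, α₂L₂ = 3.5867×10⁻⁵ m/K → total 7.5086×10⁻⁵ m/K
ΔT = g/(α₁L₁+α₂L₂) = 2.81×10⁻³ / 7.5086×10⁻⁵ = 37.424 K
T = 24.6 + 37.424 = 62.024 °C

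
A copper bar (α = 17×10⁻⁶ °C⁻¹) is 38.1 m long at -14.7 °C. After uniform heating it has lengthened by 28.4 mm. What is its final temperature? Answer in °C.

T = 29.1 °C

ΔL = αL₀ΔT ⇒ ΔT = ΔL / (αL₀)
ΔT = 28.4×10⁻³ m / (17×10⁻⁶ × 38.1 m) = 43.847 K
T = -14.7 + 43.847 = 29.147 °C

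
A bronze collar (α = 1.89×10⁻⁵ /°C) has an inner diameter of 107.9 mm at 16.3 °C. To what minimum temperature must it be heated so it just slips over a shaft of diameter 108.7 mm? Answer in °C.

T = 409 °C

Required Δd = 108.7 − 107.9 = 0.8 mm
Δd = αd₀ΔT ⇒ ΔT = Δd/(αd₀) = 0.8 / (1.89×10⁻⁵ × 107.9) = 392.29 K
T_min = 16.3 + 392.29 = 408.59 °C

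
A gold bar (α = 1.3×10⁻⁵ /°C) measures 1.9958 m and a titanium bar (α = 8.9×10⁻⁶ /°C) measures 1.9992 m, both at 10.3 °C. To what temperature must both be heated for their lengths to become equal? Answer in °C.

T = 427.3 °C

Equal length when α₁L₁ΔT − α₂L₂ΔT = L₂ − L₁ = 3.40×10⁻³ m
α₁L₁ = 2.59454×10⁻⁵, α₂L₂ = 1.779288×10⁻⁵ → Δ(αL) = 8.15252×10⁻⁶ m/K
ΔT = 3.40×10⁻³ / 8.15252×10⁻⁶ = 417.049 K, so T = 10.3 + 417.049 = 427.349 °C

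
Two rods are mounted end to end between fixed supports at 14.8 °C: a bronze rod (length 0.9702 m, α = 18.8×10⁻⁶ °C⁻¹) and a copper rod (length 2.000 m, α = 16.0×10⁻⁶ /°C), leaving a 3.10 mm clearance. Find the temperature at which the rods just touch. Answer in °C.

T = 76.5 °C

Gap closes when ΔL₁ + ΔL₂ = 3.10 mm = 3.10×10⁻³ m
(α₁L₁ + α₂L₂)ΔT = g
α₁L₁ + α₂L₂ = 18.8×10⁻⁶×0.9702 + 16.0×10⁻⁶×2.000 = 5.023976×10⁻⁵ m/K
ΔT = 3.10×10⁻³ / 5.023976×10⁻⁵ = 61.704 K
T = 14.8 + 61.704 = 76.504 °C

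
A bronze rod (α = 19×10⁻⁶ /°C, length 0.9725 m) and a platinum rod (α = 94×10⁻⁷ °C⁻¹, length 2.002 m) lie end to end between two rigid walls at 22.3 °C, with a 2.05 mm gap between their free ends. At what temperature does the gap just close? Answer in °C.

α₁L₁ = 1.84775×10⁻⁵ m/K, α₂L₂ = 1.88188×10⁻⁵ m/K → total 3.72963×10⁻⁵ m/K
ΔT = g/(α₁L₁+α₂L₂) = 2.05×10⁻³ / 3.72963×10⁻⁵ = 54.965 K
T = 22.3 + 54.965 = 77.265 °C

T = 77.3 °C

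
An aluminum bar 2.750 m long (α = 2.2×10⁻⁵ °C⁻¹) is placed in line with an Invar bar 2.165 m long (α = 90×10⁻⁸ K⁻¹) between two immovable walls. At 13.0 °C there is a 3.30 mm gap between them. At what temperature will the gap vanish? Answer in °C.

T = 65.8 °C

α₁L₁ = 6.050×10⁻⁵ m/K, α₂L₂ = 1.9485×10⁻⁶ m/K → total 6.24485×10⁻⁵ m/K
ΔT = g/(α₁L₁+α₂L₂) = 3.30×10⁻³ / 6.24485×10⁻⁵ = 52.844 K
T = 13.0 + 52.844 = 65.844 °C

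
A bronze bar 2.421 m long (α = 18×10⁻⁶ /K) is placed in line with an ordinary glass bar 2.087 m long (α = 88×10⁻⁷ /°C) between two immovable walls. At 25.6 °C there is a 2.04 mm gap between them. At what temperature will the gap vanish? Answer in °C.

α₁L₁ = 4.3578×10⁻⁵ m/K, α₂L₂ = 1.83656×10⁻⁵ m/K → total 6.19436×10⁻⁵ m/K
ΔT = g/(α₁L₁+α₂L₂) = 2.04×10⁻³ / 6.19436×10⁻⁵ = 32.933 K
T = 25.6 + 32.933 = 58.533 °C

T = 58.5 °C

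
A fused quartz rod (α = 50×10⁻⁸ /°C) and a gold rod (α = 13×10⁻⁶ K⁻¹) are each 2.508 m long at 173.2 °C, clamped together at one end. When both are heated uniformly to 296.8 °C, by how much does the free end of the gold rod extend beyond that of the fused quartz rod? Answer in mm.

ΔT = 123.6 K
fused quartz: ΔL = 50×10⁻⁸ × 2.508 m × 123.6 = 1.5499×10⁻⁴ m = 0.15499 mm
gold: ΔL = 13×10⁻⁶ × 2.508 m × 123.6 = 4.0299×10⁻³ m = 4.0299 mm
difference = 4.0299 − 0.15499 = 3.87491 mm

3.87 mm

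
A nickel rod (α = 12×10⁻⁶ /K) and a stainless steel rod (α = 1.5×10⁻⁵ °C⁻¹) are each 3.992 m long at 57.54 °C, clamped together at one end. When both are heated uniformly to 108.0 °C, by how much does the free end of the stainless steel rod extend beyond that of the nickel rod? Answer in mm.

ΔT = 50.46 K
nickel: ΔL = 12×10⁻⁶ × 3.992 m × 50.46 = 2.4172×10⁻³ m = 2.4172 mm
stainless steel: ΔL = 1.5×10⁻⁵ × 3.992 m × 50.46 = 3.0215×10⁻³ m = 3.0215 mm
difference = 3.0215 − 2.4172 = 0.6043 mm

0.604 mm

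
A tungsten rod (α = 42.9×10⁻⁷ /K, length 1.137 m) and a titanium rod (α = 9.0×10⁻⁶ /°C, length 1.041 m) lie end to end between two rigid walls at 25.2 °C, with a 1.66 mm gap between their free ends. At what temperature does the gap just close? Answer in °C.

α₁L₁ = 4.87773×10⁻⁶ m/K, α₂L₂ = 9.369×10⁻⁶ m/K → total 1.424673×10⁻⁵ m/K
ΔT = g/(α₁L₁+α₂L₂) = 1.66×10⁻³ / 1.424673×10⁻⁵ = 116.52 K
T = 25.2 + 116.52 = 141.72 °C

T = 142 °C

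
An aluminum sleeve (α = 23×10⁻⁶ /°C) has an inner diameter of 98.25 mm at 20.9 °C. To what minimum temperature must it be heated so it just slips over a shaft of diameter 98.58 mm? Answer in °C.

Required Δd = 98.58 − 98.25 = 0.33 mm
Δd = αd₀ΔT ⇒ ΔT = Δd/(αd₀) = 0.33 / (23×10⁻⁶ × 98.25) = 146.03 K
T_min = 20.9 + 146.03 = 166.93 °C

T = 167 °C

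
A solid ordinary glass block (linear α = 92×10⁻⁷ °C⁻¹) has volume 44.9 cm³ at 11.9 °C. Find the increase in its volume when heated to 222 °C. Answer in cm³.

Isotropic solid: β ≈ 3α = 2.8×10⁻⁵ /K; ΔT = 210.1 K
ΔV = 3αV₀ΔT = 3(92×10⁻⁷)(44.9)(210.1) = 0.260 cm³

ΔV = 0.260 cm³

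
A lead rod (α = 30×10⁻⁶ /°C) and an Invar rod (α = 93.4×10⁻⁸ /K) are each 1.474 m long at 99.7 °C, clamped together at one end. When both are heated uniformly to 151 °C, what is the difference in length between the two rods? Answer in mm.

2.20 mm

ΔT = 51.3 K
lead: ΔL = 30×10⁻⁶ × 1.474 m × 51.3 = 2.2685×10⁻³ m = 2.2685 mm
Invar: ΔL = 93.4×10⁻⁸ × 1.474 m × 51.3 = 7.0626×10⁻⁵ m = 0.070626 mm
difference = 2.2685 − 0.070626 = 2.197874 mm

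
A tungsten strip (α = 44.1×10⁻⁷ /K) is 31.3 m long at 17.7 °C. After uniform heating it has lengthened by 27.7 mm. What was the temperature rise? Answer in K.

ΔT = 201 K

ΔL = αL₀ΔT ⇒ ΔT = ΔL / (αL₀)
ΔT = 27.7×10⁻³ m / (44.1×10⁻⁷ × 31.3 m) = 200.68 K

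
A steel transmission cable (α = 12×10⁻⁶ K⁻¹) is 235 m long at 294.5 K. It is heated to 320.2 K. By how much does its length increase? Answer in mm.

ΔL = 72.5 mm

|ΔT| = |320.2 − 294.5| = 25.7 K
ΔL = αL₀ΔT = (12×10⁻⁶)(235)(25.7) = 7.25×10⁻² m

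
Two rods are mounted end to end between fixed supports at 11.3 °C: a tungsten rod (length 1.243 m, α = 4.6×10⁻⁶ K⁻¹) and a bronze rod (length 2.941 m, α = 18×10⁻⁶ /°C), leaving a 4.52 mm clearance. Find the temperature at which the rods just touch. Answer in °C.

T = 88.4 °C

Gap closes when ΔL₁ + ΔL₂ = 4.52 mm = 4.52×10⁻³ m
(α₁L₁ + α₂L₂)ΔT = g
α₁L₁ + α₂L₂ = 4.6×10⁻⁶×1.243 + 18×10⁻⁶×2.941 = 5.86558×10⁻⁵ m/K
ΔT = 4.52×10⁻³ / 5.86558×10⁻⁵ = 77.060 K
T = 11.3 + 77.060 = 88.360 °C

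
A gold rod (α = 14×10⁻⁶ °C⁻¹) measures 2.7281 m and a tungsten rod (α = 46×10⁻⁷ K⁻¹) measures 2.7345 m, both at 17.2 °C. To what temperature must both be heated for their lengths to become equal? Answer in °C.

T = 267.1 °C

Equal length when α₁L₁ΔT − α₂L₂ΔT = L₂ − L₁ = 6.40×10⁻³ m
α₁L₁ = 3.81934×10⁻⁵, α₂L₂ = 1.25787×10⁻⁵ → Δ(αL) = 2.56147×10⁻⁵ m/K
ΔT = 6.40×10⁻³ / 2.56147×10⁻⁵ = 249.857 K, so T = 17.2 + 249.857 = 267.057 °C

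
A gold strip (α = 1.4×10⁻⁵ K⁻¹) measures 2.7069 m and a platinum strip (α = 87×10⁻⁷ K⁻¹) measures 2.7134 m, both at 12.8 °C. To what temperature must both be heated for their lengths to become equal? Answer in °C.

T = 467.7 °C

Equal length when α₁L₁ΔT − α₂L₂ΔT = L₂ − L₁ = 6.50×10⁻³ m
α₁L₁ = 3.78966×10⁻⁵, α₂L₂ = 2.360658×10⁻⁵ → Δ(αL) = 1.429002×10⁻⁵ m/K
ΔT = 6.50×10⁻³ / 1.429002×10⁻⁵ = 454.863 K, so T = 12.8 + 454.863 = 467.663 °C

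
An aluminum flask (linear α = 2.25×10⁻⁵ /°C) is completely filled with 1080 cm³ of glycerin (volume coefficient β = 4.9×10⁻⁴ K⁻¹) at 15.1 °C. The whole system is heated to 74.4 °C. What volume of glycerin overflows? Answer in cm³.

27.1 cm³

The flask also expands: β_container ≈ 3α = 6.75×10⁻⁵ /K
Net overflow = V₀(β_liq − 3α_cont)ΔT
β − 3α = 4.90×10⁻⁴ − 6.75×10⁻⁵ = 4.225×10⁻⁴ /K; ΔT = 59.3 K
ΔV = 1080 × 4.225×10⁻⁴ × 59.3 = 27.1 cm³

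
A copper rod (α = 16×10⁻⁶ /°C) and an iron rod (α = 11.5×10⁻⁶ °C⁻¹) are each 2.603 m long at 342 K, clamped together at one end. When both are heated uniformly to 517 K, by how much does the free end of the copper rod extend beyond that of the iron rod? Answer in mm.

ΔT = 175 K
copper: ΔL = 16×10⁻⁶ × 2.603 m × 175 = 7.2884×10⁻³ m = 7.2884 mm
iron: ΔL = 11.5×10⁻⁶ × 2.603 m × 175 = 5.2385×10⁻³ m = 5.2385 mm
difference = 7.2884 − 5.2385 = 2.0499 mm

2.05 mm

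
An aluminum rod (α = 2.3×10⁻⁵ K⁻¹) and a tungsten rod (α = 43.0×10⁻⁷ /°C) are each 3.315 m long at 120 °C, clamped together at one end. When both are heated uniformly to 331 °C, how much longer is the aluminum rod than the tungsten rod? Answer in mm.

ΔT = 211 K
aluminum: ΔL = 2.3×10⁻⁵ × 3.315 m × 211 = 1.6088×10⁻² m = 16.088 mm
tungsten: ΔL = 43.0×10⁻⁷ × 3.315 m × 211 = 3.0077×10⁻³ m = 3.0077 mm
difference = 16.088 − 3.0077 = 13.0803 mm

13.1 mm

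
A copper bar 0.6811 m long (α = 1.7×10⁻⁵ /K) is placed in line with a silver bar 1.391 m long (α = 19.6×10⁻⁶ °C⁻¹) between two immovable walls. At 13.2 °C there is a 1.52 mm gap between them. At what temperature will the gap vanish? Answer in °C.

T = 52.3 °C

Gap closes when ΔL₁ + ΔL₂ = 1.52 mm = 1.52×10⁻³ m
(α₁L₁ + α₂L₂)ΔT = g
α₁L₁ + α₂L₂ = 1.7×10⁻⁵×0.6811 + 19.6×10⁻⁶×1.391 = 3.88423×10⁻⁵ m/K
ΔT = 1.52×10⁻³ / 3.88423×10⁻⁵ = 39.133 K
T = 13.2 + 39.133 = 52.333 °C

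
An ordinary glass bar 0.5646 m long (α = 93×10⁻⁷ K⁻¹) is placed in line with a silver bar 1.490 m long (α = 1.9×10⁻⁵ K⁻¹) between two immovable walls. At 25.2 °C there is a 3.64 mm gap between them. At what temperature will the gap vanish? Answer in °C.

Gap closes when ΔL₁ + ΔL₂ = 3.64 mm = 3.64×10⁻³ m
(α₁L₁ + α₂L₂)ΔT = g
α₁L₁ + α₂L₂ = 93×10⁻⁷×0.5646 + 1.9×10⁻⁵×1.490 = 3.356078×10⁻⁵ m/K
ΔT = 3.64×10⁻³ / 3.356078×10⁻⁵ = 108.46 K
T = 25.2 + 108.46 = 133.66 °C

T = 134 °C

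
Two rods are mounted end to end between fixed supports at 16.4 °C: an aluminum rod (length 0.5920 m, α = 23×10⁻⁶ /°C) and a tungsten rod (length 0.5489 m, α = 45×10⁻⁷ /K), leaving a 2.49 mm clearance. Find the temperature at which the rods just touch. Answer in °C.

Gap closes when ΔL₁ + ΔL₂ = 2.49 mm = 2.49×10⁻³ m
(α₁L₁ + α₂L₂)ΔT = g
α₁L₁ + α₂L₂ = 23×10⁻⁶×0.5920 + 45×10⁻⁷×0.5489 = 1.608605×10⁻⁵ m/K
ΔT = 2.49×10⁻³ / 1.608605×10⁻⁵ = 154.79 K
T = 16.4 + 154.79 = 171.19 °C

T = 171 °C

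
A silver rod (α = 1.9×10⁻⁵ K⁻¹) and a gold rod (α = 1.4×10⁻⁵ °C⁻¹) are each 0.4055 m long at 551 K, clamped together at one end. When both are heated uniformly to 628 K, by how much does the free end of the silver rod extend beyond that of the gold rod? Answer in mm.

ΔT = 77 K
silver: ΔL = 1.9×10⁻⁵ × 0.4055 m × 77 = 5.9325×10⁻⁴ m = 0.59325 mm
gold: ΔL = 1.4×10⁻⁵ × 0.4055 m × 77 = 4.3713×10⁻⁴ m = 0.43713 mm
difference = 0.59325 − 0.43713 = 0.15612 mm

0.156 mm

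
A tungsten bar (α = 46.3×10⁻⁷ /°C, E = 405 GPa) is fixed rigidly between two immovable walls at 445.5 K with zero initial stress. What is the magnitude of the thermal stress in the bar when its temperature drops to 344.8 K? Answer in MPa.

σ = 189 MPa

Fully constrained: the free strain ε = αΔT is blocked, so σ = Eε = EαΔT.
|ΔT| = 100.7 K
σ = 405×10⁹ × 46.3×10⁻⁷ × 100.7 = 1.89×10⁸ Pa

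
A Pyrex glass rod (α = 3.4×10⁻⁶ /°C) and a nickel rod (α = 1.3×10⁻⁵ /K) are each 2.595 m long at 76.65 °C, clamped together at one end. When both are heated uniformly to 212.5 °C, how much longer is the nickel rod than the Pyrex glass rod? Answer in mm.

ΔT = 135.85 K
Pyrex glass: ΔL = 3.4×10⁻⁶ × 2.595 m × 135.85 = 1.1986×10⁻³ m = 1.1986 mm
nickel: ΔL = 1.3×10⁻⁵ × 2.595 m × 135.85 = 4.5829×10⁻³ m = 4.5829 mm
difference = 4.5829 − 1.1986 = 3.3843 mm

3.38 mm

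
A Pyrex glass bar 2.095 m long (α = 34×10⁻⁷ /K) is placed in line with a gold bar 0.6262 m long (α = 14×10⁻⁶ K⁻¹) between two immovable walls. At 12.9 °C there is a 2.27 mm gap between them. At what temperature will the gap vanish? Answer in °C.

T = 156 °C

α₁L₁ = 7.123×10⁻⁶ m/K, α₂L₂ = 8.7668×10⁻⁶ m/K → total 1.58898×10⁻⁵ m/K
ΔT = g/(α₁L₁+α₂L₂) = 2.27×10⁻³ / 1.58898×10⁻⁵ = 142.86 K
T = 12.9 + 142.86 = 155.76 °C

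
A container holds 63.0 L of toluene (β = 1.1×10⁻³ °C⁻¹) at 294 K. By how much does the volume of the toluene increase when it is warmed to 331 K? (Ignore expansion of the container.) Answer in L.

ΔV = 2.56 L

|ΔT| = |331 − 294| = 37 K
ΔV = βV₀ΔT = (1.1×10⁻³)(63.0)(37) = 2.56 L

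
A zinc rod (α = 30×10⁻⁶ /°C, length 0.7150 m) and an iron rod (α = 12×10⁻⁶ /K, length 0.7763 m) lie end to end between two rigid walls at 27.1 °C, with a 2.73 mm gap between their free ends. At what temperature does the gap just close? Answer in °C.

α₁L₁ = 2.145×10⁻⁵ m/K, α₂L₂ = 9.3156×10⁻⁶ m/K → total 3.07656×10⁻⁵ m/K
ΔT = g/(α₁L₁+α₂L₂) = 2.73×10⁻³ / 3.07656×10⁻⁵ = 88.74 K
T = 27.1 + 88.74 = 115.84 °C

T = 116 °C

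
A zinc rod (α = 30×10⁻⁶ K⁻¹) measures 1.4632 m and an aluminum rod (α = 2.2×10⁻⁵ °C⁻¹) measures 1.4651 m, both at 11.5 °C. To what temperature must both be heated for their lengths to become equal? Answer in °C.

L₁(1 + α₁ΔT) = L₂(1 + α₂ΔT) ⇒ ΔT = (L₂ − L₁)/(α₁L₁ − α₂L₂)
L₂ − L₁ = 1.4651 − 1.4632 = 1.90×10⁻³ m
α₁L₁ − α₂L₂ = 30×10⁻⁶×1.4632 − 2.2×10⁻⁵×1.4651 = 1.16638×10⁻⁵ m/K
ΔT = 1.90×10⁻³ / 1.16638×10⁻⁵ = 162.897 K
T = 11.5 + 162.897 = 174.397 °C

T = 174.4 °C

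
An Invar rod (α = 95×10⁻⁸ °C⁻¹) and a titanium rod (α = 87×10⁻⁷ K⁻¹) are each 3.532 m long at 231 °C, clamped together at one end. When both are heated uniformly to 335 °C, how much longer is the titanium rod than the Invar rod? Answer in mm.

ΔT = 104 K
Invar: ΔL = 95×10⁻⁸ × 3.532 m × 104 = 3.4896×10⁻⁴ m = 0.34896 mm
titanium: ΔL = 87×10⁻⁷ × 3.532 m × 104 = 3.1958×10⁻³ m = 3.1958 mm
difference = 3.1958 − 0.34896 = 2.84684 mm

2.85 mm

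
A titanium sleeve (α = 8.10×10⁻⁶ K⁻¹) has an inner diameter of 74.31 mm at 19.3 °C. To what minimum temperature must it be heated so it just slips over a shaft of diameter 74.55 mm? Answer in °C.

Required Δd = 74.55 − 74.31 = 0.24 mm
Δd = αd₀ΔT ⇒ ΔT = Δd/(αd₀) = 0.24 / (8.10×10⁻⁶ × 74.31) = 398.73 K
T_min = 19.3 + 398.73 = 418.03 °C

T = 418 °C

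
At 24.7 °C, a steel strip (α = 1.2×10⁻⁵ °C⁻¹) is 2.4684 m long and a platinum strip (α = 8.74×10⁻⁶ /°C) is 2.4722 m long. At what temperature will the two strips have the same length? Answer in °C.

Equal length when α₁L₁ΔT − α₂L₂ΔT = L₂ − L₁ = 3.80×10⁻³ m
α₁L₁ = 2.96208×10⁻⁵, α₂L₂ = 2.1607028×10⁻⁵ → Δ(αL) = 8.013772×10⁻⁶ m/K
ΔT = 3.80×10⁻³ / 8.013772×10⁻⁶ = 474.184 K, so T = 24.7 + 474.184 = 498.884 °C

T = 498.9 °C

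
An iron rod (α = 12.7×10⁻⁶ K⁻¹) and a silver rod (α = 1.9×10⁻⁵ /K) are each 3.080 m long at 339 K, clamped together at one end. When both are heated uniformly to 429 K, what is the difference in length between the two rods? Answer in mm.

1.75 mm

ΔT = 90 K
iron: ΔL = 12.7×10⁻⁶ × 3.080 m × 90 = 3.5204×10⁻³ m = 3.5204 mm
silver: ΔL = 1.9×10⁻⁵ × 3.080 m × 90 = 5.2668×10⁻³ m = 5.2668 mm
difference = 5.2668 − 3.5204 = 1.7464 mm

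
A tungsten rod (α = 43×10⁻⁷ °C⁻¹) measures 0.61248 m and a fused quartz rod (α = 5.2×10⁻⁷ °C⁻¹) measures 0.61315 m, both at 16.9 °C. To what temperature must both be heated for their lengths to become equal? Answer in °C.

T = 306.3 °C

L₁(1 + α₁ΔT) = L₂(1 + α₂ΔT) ⇒ ΔT = (L₂ − L₁)/(α₁L₁ − α₂L₂)
L₂ − L₁ = 0.61315 − 0.61248 = 6.70×10⁻⁴ m
α₁L₁ − α₂L₂ = 43×10⁻⁷×0.61248 − 5.2×10⁻⁷×0.61315 = 2.314826×10⁻⁶ m/K
ΔT = 6.70×10⁻⁴ / 2.314826×10⁻⁶ = 289.439 K
T = 16.9 + 289.439 = 306.339 °C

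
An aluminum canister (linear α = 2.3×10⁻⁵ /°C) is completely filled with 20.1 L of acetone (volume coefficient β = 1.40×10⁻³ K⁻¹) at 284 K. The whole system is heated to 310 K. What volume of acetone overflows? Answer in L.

The canister also expands: β_container ≈ 3α = 6.9×10⁻⁵ /K
Net overflow = V₀(β_liq − 3α_cont)ΔT
β − 3α = 1.40×10⁻³ − 6.9×10⁻⁵ = 1.331×10⁻³ /K; ΔT = 26 K
ΔV = 20.1 × 1.331×10⁻³ × 26 = 0.696 L

0.696 L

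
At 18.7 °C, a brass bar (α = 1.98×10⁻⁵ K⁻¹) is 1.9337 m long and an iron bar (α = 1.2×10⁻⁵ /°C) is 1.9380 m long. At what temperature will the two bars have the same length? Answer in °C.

L₁(1 + α₁ΔT) = L₂(1 + α₂ΔT) ⇒ ΔT = (L₂ − L₁)/(α₁L₁ − α₂L₂)
L₂ − L₁ = 1.9380 − 1.9337 = 4.30×10⁻³ m
α₁L₁ − α₂L₂ = 1.98×10⁻⁵×1.9337 − 1.2×10⁻⁵×1.9380 = 1.503126×10⁻⁵ m/K
ΔT = 4.30×10⁻³ / 1.503126×10⁻⁵ = 286.070 K
T = 18.7 + 286.070 = 304.770 °C

T = 304.8 °C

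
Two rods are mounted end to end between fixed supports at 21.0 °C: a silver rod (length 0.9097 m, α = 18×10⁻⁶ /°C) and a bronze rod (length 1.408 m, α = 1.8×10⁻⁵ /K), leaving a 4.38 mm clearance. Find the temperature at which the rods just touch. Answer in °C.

α₁L₁ = 1.63746×10⁻⁵ m/K, α₂L₂ = 2.5344×10⁻⁵ m/K → total 4.17186×10⁻⁵ m/K
ΔT = g/(α₁L₁+α₂L₂) = 4.38×10⁻³ / 4.17186×10⁻⁵ = 104.99 K
T = 21.0 + 104.99 = 125.99 °C

T = 126 °C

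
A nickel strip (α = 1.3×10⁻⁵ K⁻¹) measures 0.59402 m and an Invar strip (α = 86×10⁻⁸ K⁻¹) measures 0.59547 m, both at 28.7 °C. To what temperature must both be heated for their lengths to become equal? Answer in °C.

Equal length when α₁L₁ΔT − α₂L₂ΔT = L₂ − L₁ = 1.45×10⁻³ m
α₁L₁ = 7.72226×10⁻⁶, α₂L₂ = 5.121042×10⁻⁷ → Δ(αL) = 7.2101558×10⁻⁶ m/K
ΔT = 1.45×10⁻³ / 7.2101558×10⁻⁶ = 201.105 K, so T = 28.7 + 201.105 = 229.805 °C

T = 229.8 °C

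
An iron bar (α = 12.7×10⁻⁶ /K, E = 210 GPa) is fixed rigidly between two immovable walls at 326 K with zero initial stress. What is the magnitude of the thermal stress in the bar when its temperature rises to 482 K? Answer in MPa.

Fully constrained: the free strain ε = αΔT is blocked, so σ = Eε = EαΔT.
|ΔT| = 156 K
σ = 210×10⁹ × 12.7×10⁻⁶ × 156 = 4.16×10⁸ Pa

σ = 416 MPa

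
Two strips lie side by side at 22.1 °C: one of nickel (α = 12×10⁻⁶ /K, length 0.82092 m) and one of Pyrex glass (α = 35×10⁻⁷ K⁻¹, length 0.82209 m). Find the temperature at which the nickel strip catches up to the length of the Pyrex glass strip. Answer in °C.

Equal length when α₁L₁ΔT − α₂L₂ΔT = L₂ − L₁ = 1.17×10⁻³ m
α₁L₁ = 9.85104×10⁻⁶, α₂L₂ = 2.877315×10⁻⁶ → Δ(αL) = 6.973725×10⁻⁶ m/K
ΔT = 1.17×10⁻³ / 6.973725×10⁻⁶ = 167.773 K, so T = 22.1 + 167.773 = 189.873 °C

T = 189.9 °C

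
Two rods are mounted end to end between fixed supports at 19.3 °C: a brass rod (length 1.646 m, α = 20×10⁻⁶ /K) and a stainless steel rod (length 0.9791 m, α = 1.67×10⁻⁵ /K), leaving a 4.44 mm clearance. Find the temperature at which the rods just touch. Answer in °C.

T = 109 °C

Gap closes when ΔL₁ + ΔL₂ = 4.44 mm = 4.44×10⁻³ m
(α₁L₁ + α₂L₂)ΔT = g
α₁L₁ + α₂L₂ = 20×10⁻⁶×1.646 + 1.67×10⁻⁵×0.9791 = 4.927097×10⁻⁵ m/K
ΔT = 4.44×10⁻³ / 4.927097×10⁻⁵ = 90.11 K
T = 19.3 + 90.11 = 109.41 °C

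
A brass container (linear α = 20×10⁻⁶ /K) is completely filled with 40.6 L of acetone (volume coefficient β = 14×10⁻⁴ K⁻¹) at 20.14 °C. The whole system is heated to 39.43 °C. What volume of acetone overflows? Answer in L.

1.05 L

The container also expands: β_container ≈ 3α = 6.0×10⁻⁵ /K
Net overflow = V₀(β_liq − 3α_cont)ΔT
β − 3α = 1.40×10⁻³ − 6.0×10⁻⁵ = 1.34×10⁻³ /K; ΔT = 19.29 K
ΔV = 40.6 × 1.34×10⁻³ × 19.29 = 1.05 L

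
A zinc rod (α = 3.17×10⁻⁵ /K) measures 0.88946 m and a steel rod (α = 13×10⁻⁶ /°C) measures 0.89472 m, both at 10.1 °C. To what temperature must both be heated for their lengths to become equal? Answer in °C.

L₁(1 + α₁ΔT) = L₂(1 + α₂ΔT) ⇒ ΔT = (L₂ − L₁)/(α₁L₁ − α₂L₂)
L₂ − L₁ = 0.89472 − 0.88946 = 5.26×10⁻³ m
α₁L₁ − α₂L₂ = 3.17×10⁻⁵×0.88946 − 13×10⁻⁶×0.89472 = 1.6564522×10⁻⁵ m/K
ΔT = 5.26×10⁻³ / 1.6564522×10⁻⁵ = 317.546 K
T = 10.1 + 317.546 = 327.646 °C

T = 327.6 °C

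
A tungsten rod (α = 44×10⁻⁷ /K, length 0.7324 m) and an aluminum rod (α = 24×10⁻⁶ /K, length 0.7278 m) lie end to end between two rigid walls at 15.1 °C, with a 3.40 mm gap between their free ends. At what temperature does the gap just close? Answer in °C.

T = 179 °C

Gap closes when ΔL₁ + ΔL₂ = 3.40 mm = 3.40×10⁻³ m
(α₁L₁ + α₂L₂)ΔT = g
α₁L₁ + α₂L₂ = 44×10⁻⁷×0.7324 + 24×10⁻⁶×0.7278 = 2.068976×10⁻⁵ m/K
ΔT = 3.40×10⁻³ / 2.068976×10⁻⁵ = 164.33 K
T = 15.1 + 164.33 = 179.43 °C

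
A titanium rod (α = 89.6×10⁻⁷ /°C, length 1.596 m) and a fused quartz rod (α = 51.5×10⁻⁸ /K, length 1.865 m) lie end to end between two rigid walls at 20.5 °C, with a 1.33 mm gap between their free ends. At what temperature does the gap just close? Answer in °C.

Gap closes when ΔL₁ + ΔL₂ = 1.33 mm = 1.33×10⁻³ m
(α₁L₁ + α₂L₂)ΔT = g
α₁L₁ + α₂L₂ = 89.6×10⁻⁷×1.596 + 51.5×10⁻⁸×1.865 = 1.5260635×10⁻⁵ m/K
ΔT = 1.33×10⁻³ / 1.5260635×10⁻⁵ = 87.15 K
T = 20.5 + 87.15 = 107.65 °C

T = 108 °C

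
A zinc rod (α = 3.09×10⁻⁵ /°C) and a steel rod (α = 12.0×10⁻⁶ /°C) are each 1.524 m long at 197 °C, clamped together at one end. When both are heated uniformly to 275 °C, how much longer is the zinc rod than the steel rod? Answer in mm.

ΔT = 78 K
zinc: ΔL = 3.09×10⁻⁵ × 1.524 m × 78 = 3.6731×10⁻³ m = 3.6731 mm
steel: ΔL = 12.0×10⁻⁶ × 1.524 m × 78 = 1.4265×10⁻³ m = 1.4265 mm
difference = 3.6731 − 1.4265 = 2.2466 mm

2.25 mm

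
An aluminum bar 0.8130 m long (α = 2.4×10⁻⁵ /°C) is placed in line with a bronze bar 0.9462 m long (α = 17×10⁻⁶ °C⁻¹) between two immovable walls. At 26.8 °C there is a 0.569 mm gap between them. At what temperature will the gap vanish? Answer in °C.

α₁L₁ = 1.9512×10⁻⁵ m/K, α₂L₂ = 1.60854×10⁻⁵ m/K → total 3.55974×10⁻⁵ m/K
ΔT = g/(α₁L₁+α₂L₂) = 5.69×10⁻⁴ / 3.55974×10⁻⁵ = 15.984 K
T = 26.8 + 15.984 = 42.784 °C

T = 42.8 °C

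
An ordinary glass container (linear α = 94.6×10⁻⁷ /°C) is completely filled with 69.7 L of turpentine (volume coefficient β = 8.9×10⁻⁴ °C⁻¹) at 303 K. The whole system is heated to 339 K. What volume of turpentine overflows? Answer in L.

2.16 L

The container also expands: β_container ≈ 3α = 2.838×10⁻⁵ /K
Net overflow = V₀(β_liq − 3α_cont)ΔT
β − 3α = 8.90×10⁻⁴ − 2.838×10⁻⁵ = 8.6162×10⁻⁴ /K; ΔT = 36 K
ΔV = 69.7 × 8.6162×10⁻⁴ × 36 = 2.16 L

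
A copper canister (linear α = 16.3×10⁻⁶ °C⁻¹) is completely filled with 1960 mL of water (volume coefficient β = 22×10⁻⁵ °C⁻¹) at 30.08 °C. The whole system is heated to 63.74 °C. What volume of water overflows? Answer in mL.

11.3 mL

The canister also expands: β_container ≈ 3α = 4.89×10⁻⁵ /K
Net overflow = V₀(β_liq − 3α_cont)ΔT
β − 3α = 2.20×10⁻⁴ − 4.89×10⁻⁵ = 1.711×10⁻⁴ /K; ΔT = 33.66 K
ΔV = 1960 × 1.711×10⁻⁴ × 33.66 = 11.3 mL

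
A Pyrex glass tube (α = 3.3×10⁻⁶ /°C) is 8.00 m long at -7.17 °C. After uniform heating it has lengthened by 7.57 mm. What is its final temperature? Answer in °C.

ΔL = αL₀ΔT ⇒ ΔT = ΔL / (αL₀)
ΔT = 7.57×10⁻³ m / (3.3×10⁻⁶ × 8.00 m) = 286.74 K
T = -7.17 + 286.74 = 279.57 °C

T = 280 °C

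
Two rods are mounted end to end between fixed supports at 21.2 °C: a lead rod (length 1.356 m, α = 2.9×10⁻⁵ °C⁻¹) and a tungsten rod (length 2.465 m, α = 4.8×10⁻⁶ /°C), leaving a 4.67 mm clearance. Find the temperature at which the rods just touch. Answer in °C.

Gap closes when ΔL₁ + ΔL₂ = 4.67 mm = 4.67×10⁻³ m
(α₁L₁ + α₂L₂)ΔT = g
α₁L₁ + α₂L₂ = 2.9×10⁻⁵×1.356 + 4.8×10⁻⁶×2.465 = 5.1156×10⁻⁵ m/K
ΔT = 4.67×10⁻³ / 5.1156×10⁻⁵ = 91.29 K
T = 21.2 + 91.29 = 112.49 °C

T = 112 °C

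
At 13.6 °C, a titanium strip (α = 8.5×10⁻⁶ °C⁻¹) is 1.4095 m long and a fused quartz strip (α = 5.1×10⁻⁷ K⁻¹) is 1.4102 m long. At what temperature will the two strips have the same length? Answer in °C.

T = 75.76 °C

L₁(1 + α₁ΔT) = L₂(1 + α₂ΔT) ⇒ ΔT = (L₂ − L₁)/(α₁L₁ − α₂L₂)
L₂ − L₁ = 1.4102 − 1.4095 = 7.00×10⁻⁴ m
α₁L₁ − α₂L₂ = 8.5×10⁻⁶×1.4095 − 5.1×10⁻⁷×1.4102 = 1.1261548×10⁻⁵ m/K
ΔT = 7.00×10⁻⁴ / 1.1261548×10⁻⁵ = 62.1584 K
T = 13.6 + 62.1584 = 75.7584 °C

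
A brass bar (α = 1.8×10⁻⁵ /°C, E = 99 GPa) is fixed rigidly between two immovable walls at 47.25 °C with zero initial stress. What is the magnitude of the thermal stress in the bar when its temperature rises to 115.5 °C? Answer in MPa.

σ = 122 MPa

Fully constrained: the free strain ε = αΔT is blocked, so σ = Eε = EαΔT.
|ΔT| = 68.25 K
σ = 99.0×10⁹ × 1.8×10⁻⁵ × 68.25 = 1.22×10⁸ Pa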